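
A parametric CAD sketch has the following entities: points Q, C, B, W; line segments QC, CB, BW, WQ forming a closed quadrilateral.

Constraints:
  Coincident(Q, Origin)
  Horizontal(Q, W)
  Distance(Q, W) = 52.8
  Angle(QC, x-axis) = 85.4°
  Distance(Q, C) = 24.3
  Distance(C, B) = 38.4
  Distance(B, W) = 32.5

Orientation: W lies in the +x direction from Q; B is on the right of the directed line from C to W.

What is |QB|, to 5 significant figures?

23.255

Checks: |CB| = 38.40 ✓; |BW| = 32.50 ✓.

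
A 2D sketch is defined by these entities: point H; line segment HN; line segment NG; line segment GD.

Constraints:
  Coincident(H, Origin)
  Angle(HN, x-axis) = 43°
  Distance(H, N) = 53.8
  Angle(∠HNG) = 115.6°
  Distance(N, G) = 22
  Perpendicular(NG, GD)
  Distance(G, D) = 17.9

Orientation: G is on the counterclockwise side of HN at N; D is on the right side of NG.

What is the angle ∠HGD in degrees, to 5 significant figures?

137.00°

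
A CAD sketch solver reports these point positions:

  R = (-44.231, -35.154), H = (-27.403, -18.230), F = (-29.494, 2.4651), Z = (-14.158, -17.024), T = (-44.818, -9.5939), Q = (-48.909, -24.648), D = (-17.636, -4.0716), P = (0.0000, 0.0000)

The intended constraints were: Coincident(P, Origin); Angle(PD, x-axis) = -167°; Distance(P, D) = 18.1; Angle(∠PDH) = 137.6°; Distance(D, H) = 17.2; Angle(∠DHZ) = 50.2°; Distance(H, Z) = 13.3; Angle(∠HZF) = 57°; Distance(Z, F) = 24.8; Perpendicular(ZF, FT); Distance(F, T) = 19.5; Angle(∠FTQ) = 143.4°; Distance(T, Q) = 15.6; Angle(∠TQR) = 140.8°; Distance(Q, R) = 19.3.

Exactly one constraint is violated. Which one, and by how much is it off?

Distance(Q, R) = 19.3 — off by 7.80.

P = (0.00, 0.00) ✓; PD at -167.0° ✓; |PD| = 18.10 ✓; ∠PDH = 137.6° ✓; |DH| = 17.20 ✓; ∠DHZ = 50.20° ✓; |HZ| = 13.30 ✓; ∠HZF = 57.00° ✓; |ZF| = 24.80 ✓; ∠(ZF, FT) = 90.00° ✓; |FT| = 19.50 ✓; ∠FTQ = 143.4° ✓; |TQ| = 15.60 ✓; ∠TQR = 140.8° ✓; |QR| = 11.50 ✗.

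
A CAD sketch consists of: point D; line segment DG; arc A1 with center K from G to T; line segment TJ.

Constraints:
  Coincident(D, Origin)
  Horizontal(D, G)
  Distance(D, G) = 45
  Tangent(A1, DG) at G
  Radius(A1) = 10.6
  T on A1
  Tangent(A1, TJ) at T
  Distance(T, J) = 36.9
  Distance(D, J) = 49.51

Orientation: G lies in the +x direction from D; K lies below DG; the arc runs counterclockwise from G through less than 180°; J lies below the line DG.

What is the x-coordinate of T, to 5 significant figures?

34.826

Checks: ∠(KG, GD) = 90.00° ✓; |KT| = 10.60 ✓; ∠(KT, TJ) = 90.00° ✓; |TJ| = 36.90 ✓; |DJ| = 49.51 ✓.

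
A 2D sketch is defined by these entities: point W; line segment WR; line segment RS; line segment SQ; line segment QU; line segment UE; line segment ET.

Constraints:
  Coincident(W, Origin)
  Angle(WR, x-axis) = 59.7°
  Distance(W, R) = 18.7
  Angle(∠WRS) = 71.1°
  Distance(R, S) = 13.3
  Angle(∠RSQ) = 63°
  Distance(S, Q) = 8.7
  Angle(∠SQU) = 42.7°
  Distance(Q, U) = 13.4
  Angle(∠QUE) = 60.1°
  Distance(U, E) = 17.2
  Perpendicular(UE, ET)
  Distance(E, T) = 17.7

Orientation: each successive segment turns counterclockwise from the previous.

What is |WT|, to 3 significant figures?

12.1

W is at the origin; WR runs at 59.7° with length 18.7, so R = (9.43, 16.1). ∠WRS = 71.1° gives RS at 169° from the x-axis; with |RS| = 13.3, S = (-3.60, 18.8). ∠RSQ = 63.0° gives SQ at -74.4° from the x-axis; with |SQ| = 8.7, Q = (-1.26, 10.4). ∠SQU = 42.7° gives QU at 62.9° from the x-axis; with |QU| = 13.4, U = (4.84, 22.3). ∠QUE = 60.1° gives UE at -177° from the x-axis; with |UE| = 17.2, E = (-12.3, 21.5). The perpendicularity gives ET at right angles to UE, so ET runs at -87.2°; with |ET| = 17.7, T = (-11.5, 3.80). Then |WT| = |T − W| = 12.1.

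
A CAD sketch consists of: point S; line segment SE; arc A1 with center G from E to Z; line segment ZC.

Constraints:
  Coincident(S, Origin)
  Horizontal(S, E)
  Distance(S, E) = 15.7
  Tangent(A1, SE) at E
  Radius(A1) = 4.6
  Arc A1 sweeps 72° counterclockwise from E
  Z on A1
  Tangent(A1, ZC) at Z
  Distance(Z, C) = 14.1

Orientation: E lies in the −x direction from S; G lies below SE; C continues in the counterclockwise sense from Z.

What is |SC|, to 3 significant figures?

29.5

S is at the origin; S and E share the same y with |SE| = 15.7 and E on the −x side, so E = (-15.7, 0.00). The tangent condition forces GE to be normal to SE, so G = E + (0, -4.6) = (-15.7, -4.60). On A1, E sits at bearing 90° from G; a 72° counterclockwise sweep puts Z at bearing 162°, so Z = G + 4.6·(cos 162°, sin 162°) = (-20.1, -3.18). The tangent condition forces GZ to be normal to ZC, so ZC runs along (−sin 162°, cos 162°); with |ZC| = 14.1, C = (-24.4, -16.6). Then |SC| = |C − S| = 29.5.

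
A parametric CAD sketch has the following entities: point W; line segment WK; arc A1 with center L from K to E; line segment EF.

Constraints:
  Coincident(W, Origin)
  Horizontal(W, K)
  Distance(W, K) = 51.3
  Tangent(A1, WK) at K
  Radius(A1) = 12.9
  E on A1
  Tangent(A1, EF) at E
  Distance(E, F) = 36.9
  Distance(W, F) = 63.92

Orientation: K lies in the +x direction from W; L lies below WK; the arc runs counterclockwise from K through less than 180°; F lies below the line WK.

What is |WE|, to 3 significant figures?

40.6

W is at the origin; W and K share the same y with |WK| = 51.3 and K on the +x side, so K = (51.3, 0.00). A1 meets WK tangentially, so LK is at right angles to WK, so L = K + (0, -12.9) = (51.3, -12.9). Since LE ⟂ EF (tangency), |LF| = √(12.9² + 36.9²) = 39.1 regardless of where E sits on A1. So F lies on both circle(W, 63.92) and circle(L, 39.1); the below-WK intersection is F = (39.6, -50.2). E is the foot of the tangent from F: E = (38.4, -13.3).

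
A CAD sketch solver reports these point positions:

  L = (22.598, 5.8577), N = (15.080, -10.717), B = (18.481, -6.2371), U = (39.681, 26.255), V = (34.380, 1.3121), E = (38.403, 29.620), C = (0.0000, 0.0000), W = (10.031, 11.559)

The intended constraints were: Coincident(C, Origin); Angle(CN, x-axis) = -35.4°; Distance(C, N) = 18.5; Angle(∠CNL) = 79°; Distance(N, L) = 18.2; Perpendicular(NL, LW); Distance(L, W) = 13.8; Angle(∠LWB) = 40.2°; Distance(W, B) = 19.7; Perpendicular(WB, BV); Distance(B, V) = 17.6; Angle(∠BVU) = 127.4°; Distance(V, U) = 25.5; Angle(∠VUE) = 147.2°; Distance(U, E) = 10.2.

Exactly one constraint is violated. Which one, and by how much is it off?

Distance(U, E) = 10.2 — off by 6.60.

C = (0.00, 0.00) ✓; CN at -35.40° ✓; |CN| = 18.50 ✓; ∠CNL = 79.00° ✓; |NL| = 18.20 ✓; ∠(NL, LW) = 90.00° ✓; |LW| = 13.80 ✓; ∠LWB = 40.20° ✓; |WB| = 19.70 ✓; ∠(WB, BV) = 90.00° ✓; |BV| = 17.60 ✓; ∠BVU = 127.4° ✓; |VU| = 25.50 ✓; ∠VUE = 147.2° ✓; |UE| = 3.600 ✗.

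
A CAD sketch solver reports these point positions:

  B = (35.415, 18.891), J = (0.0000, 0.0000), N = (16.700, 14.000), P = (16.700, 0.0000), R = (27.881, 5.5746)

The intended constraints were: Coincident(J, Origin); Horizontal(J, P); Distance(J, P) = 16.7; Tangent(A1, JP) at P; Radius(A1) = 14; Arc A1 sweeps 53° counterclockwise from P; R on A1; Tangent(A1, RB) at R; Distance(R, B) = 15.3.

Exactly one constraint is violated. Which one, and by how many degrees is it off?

Tangent(A1, RB) at R — off by 7.50°.

J = (0.00, 0.00) ✓; J.y = 0.00, P.y = 0.00 ✓; |JP| = 16.70 ✓; ∠(NP, PJ) = 90.00° ✓; |NP| = 14.00 ✓; bearing(N→R) − bearing(N→P) = 53.00° ✓; |NR| = 14.00 ✓; ∠(NR, RB) = 82.50° ✗; |RB| = 15.30 ✓.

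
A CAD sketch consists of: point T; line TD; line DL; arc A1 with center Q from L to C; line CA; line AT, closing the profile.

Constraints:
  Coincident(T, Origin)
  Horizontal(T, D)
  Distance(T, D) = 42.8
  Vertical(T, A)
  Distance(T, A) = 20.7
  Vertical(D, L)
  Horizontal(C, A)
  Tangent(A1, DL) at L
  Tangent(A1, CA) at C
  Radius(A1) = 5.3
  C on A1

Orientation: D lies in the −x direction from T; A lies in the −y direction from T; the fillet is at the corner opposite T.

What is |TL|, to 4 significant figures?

45.49

T is at the origin; T and D share the same y with |TD| = 42.8 and D on the −x side, so D = (-42.80, 0.000). TA is vertical with |TA| = 20.7 and A on the −y side, so A = (0.000, -20.70). The virtual corner opposite T is at (-42.80, -20.70). A1 meets DL tangentially, so QL is at right angles to DL and the tangent condition forces QC to be normal to CA, with radius 5.3, so the center Q sits 5.3 in from both sides at Q = (-37.50, -15.40). That places the tangent points at L = (-42.80, -15.40) on DL and C = (-37.50, -20.70) on CA. Then |TL| = |L − T| = 45.49.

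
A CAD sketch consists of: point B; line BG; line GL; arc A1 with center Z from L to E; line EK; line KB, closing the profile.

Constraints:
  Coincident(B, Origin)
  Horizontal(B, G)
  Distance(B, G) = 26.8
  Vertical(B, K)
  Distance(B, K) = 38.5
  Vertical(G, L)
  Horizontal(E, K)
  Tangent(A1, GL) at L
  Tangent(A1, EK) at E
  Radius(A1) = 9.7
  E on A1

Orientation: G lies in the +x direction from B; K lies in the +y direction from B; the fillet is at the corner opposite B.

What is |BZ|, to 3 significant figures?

33.5

B and K share the same x with |BK| = 38.5 and K on the +y side, so K = (0.00, 38.5). The virtual corner opposite B is at (26.8, 38.5). Tangency of A1 to GL means the radius ZL is perpendicular to GL and A1 meets EK tangentially, so ZE is at right angles to EK, with radius 9.7, so the center Z sits 9.7 in from both sides at Z = (17.1, 28.8). Then |BZ| = |Z − B| = 33.5.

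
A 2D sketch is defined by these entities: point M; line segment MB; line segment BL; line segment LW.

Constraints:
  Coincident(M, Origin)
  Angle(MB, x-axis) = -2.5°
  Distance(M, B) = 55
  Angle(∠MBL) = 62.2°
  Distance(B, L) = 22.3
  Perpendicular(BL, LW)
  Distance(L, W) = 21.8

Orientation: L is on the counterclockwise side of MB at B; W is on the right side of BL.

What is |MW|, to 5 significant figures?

70.532

M is at the origin; MB runs at -2.5° with length 55.0, so B = 55.0·(cos -2.5°, sin -2.5°) = (54.948, -2.3991). ∠MBL = 62.2°, so BL runs at -2.5° + (180° − 62.2°) = 115.30° from the x-axis; with |BL| = 22.3, L = B + 22.3·(cos 115.30°, sin 115.30°) = (45.418, 17.762). The perpendicularity gives LW at right angles to BL; with |LW| = 21.8 on the right of BL, W = L + 21.8·(0.90408, 0.42736) = (65.127, 27.078). Then |MW| = |W − M| = 70.532.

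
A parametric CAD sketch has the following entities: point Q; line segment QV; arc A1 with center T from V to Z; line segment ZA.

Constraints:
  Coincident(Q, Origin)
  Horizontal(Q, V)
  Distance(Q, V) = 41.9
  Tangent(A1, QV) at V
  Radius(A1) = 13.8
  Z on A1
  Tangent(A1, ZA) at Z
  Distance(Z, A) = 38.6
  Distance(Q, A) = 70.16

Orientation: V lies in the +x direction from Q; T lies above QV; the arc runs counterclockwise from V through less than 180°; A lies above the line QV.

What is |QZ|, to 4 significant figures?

57.91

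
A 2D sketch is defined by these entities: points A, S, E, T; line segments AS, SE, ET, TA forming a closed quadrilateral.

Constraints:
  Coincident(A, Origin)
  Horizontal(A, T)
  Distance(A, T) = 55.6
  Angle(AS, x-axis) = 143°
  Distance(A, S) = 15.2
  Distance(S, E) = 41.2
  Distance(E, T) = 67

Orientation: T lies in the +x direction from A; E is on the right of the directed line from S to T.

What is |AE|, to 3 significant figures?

31.4

Checks: |SE| = 41.20 ✓; |ET| = 67.00 ✓.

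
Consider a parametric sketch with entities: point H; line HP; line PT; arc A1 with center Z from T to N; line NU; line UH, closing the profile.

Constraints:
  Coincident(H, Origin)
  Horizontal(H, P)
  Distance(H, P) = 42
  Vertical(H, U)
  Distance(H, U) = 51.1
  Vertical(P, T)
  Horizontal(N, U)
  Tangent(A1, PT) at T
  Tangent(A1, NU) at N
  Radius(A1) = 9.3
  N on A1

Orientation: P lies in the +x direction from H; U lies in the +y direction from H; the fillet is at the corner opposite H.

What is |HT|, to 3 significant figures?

59.3

The virtual corner opposite H is at (42.0, 51.1). Since A1 is tangent to PT there, ZT ⟂ PT and the tangent condition forces ZN to be normal to NU, with radius 9.3, so the center Z sits 9.3 in from both sides at Z = (32.7, 41.8). That places the tangent points at T = (42.0, 41.8) on PT and N = (32.7, 51.1) on NU. Then |HT| = |T − H| = 59.3.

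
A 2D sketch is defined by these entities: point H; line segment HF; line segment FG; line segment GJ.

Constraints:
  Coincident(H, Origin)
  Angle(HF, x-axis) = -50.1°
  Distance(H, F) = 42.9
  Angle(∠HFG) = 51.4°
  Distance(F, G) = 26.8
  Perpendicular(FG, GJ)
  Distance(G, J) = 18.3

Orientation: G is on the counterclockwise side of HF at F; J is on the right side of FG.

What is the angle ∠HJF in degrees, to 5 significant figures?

55.634°

∠HFG = 51.4°, so FG runs at -50.1° + (180° − 51.4°) = 78.500° from the x-axis; with |FG| = 26.8, G = F + 26.8·(cos 78.500°, sin 78.500°) = (32.861, -6.6494). FG is perpendicular to GJ; with |GJ| = 18.3 on the right of FG, J = G + 18.3·(0.97992, -0.19937) = (50.794, -10.298). Then cos ∠HJF = JH·JF / (|JH||JF|), giving 55.634°.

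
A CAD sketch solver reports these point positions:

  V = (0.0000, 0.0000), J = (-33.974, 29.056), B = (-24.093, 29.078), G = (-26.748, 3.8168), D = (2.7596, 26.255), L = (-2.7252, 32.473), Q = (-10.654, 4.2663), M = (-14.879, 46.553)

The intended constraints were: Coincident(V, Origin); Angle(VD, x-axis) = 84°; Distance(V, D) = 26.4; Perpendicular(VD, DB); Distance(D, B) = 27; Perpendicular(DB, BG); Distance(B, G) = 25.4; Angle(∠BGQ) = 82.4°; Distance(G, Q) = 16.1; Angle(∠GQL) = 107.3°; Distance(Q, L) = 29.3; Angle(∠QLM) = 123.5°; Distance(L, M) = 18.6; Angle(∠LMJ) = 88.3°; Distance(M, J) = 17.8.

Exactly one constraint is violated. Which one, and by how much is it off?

Distance(M, J) = 17.8 — off by 8.10.

V = (0.00, 0.00) ✓; VD at 84.00° ✓; |VD| = 26.40 ✓; ∠(VD, DB) = 90.00° ✓; |DB| = 27.00 ✓; ∠(DB, BG) = 90.00° ✓; |BG| = 25.40 ✓; ∠BGQ = 82.40° ✓; |GQ| = 16.10 ✓; ∠GQL = 107.3° ✓; |QL| = 29.30 ✓; ∠QLM = 123.5° ✓; |LM| = 18.60 ✓; ∠LMJ = 88.30° ✓; |MJ| = 25.90 ✗.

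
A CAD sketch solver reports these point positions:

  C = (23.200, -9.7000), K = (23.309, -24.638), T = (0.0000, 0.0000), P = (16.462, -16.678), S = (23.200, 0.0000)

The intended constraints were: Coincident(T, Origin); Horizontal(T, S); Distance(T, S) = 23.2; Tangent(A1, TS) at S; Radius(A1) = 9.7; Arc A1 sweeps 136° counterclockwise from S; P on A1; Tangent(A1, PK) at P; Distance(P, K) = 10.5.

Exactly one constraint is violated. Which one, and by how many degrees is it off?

Tangent(A1, PK) at P — off by 5.30°.

T = (0.00, 0.00) ✓; T.y = 0.00, S.y = 0.00 ✓; |TS| = 23.20 ✓; ∠(CS, ST) = 90.00° ✓; |CS| = 9.700 ✓; bearing(C→P) − bearing(C→S) = 136.0° ✓; |CP| = 9.700 ✓; ∠(CP, PK) = 95.30° ✗; |PK| = 10.50 ✓.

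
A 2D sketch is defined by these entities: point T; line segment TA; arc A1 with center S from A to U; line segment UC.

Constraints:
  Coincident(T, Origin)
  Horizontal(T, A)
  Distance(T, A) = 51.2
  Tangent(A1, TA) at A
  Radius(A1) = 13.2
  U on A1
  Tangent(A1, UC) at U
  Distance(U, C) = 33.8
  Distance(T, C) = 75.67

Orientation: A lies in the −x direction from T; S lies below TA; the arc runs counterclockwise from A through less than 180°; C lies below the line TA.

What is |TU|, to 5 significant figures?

66.054

T is at the origin; TA is horizontal with |TA| = 51.2 and A on the −x side, so A = (-51.200, 0.0000). A1 meets TA tangentially, so SA is at right angles to TA, so S = A + (0, -13.2) = (-51.200, -13.200). Since SU ⟂ UC (tangency), |SC| = √(13.2² + 33.8²) = 36.286 regardless of where U sits on A1. So C lies on both circle(T, 75.67) and circle(S, 36.286); the below-TA intersection is C = (-57.757, -48.889). U is the foot of the tangent from C: U = (-64.161, -15.701).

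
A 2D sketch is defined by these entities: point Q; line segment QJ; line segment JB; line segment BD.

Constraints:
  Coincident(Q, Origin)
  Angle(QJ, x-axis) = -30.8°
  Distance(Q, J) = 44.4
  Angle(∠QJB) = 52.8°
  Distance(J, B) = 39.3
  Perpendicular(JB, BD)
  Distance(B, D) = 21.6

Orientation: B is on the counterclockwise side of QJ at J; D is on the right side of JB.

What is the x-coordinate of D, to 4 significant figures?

55.22

Q is at the origin; QJ runs at -30.8° with length 44.4, so J = 44.4·(cos -30.8°, sin -30.8°) = (38.14, -22.73). ∠QJB = 52.8°, so JB runs at -30.8° + (180° − 52.8°) = 96.40° from the x-axis; with |JB| = 39.3, B = J + 39.3·(cos 96.40°, sin 96.40°) = (33.76, 16.32). The perpendicularity gives BD at right angles to JB; with |BD| = 21.6 on the right of JB, D = B + 21.6·(0.9938, 0.1115) = (55.22, 18.73). So D.x = 55.22.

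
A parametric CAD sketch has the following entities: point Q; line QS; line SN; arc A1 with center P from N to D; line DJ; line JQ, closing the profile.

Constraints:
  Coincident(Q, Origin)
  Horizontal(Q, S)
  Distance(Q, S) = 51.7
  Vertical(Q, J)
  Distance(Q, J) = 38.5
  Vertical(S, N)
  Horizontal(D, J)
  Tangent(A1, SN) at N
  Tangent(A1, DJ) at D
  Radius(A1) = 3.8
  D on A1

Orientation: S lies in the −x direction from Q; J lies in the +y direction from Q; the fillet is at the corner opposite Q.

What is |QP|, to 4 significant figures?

59.15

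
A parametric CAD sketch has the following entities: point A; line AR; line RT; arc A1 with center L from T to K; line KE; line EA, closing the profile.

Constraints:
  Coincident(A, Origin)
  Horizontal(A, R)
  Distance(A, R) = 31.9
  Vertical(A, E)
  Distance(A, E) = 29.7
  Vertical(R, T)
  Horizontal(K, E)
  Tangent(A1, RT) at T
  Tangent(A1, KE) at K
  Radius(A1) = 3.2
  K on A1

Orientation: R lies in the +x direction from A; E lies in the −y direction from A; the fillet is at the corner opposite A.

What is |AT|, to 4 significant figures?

41.47

A is at the origin; A and R share the same y with |AR| = 31.9 and R on the +x side, so R = (31.90, 0.000). AE is vertical with |AE| = 29.7 and E on the −y side, so E = (0.000, -29.70). The virtual corner opposite A is at (31.90, -29.70). Since A1 is tangent to RT there, LT ⟂ RT and since A1 is tangent to KE there, LK ⟂ KE, with radius 3.2, so the center L sits 3.2 in from both sides at L = (28.70, -26.50). That places the tangent points at T = (31.90, -26.50) on RT and K = (28.70, -29.70) on KE. Then |AT| = |T − A| = 41.47.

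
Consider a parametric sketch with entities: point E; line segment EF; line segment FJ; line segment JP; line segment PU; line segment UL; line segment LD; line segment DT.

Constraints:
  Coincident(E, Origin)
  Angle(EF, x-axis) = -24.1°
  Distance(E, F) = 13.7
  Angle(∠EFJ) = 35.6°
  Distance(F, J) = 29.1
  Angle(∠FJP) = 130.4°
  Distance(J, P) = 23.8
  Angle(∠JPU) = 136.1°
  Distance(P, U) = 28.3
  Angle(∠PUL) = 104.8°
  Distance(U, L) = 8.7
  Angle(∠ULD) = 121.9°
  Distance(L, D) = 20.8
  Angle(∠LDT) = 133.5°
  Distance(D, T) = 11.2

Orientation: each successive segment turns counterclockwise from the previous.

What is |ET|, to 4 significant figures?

16.74

∠ULD = 121.9° gives LD at -12.90° from the x-axis; with |LD| = 20.8, D = (-26.02, -4.908). ∠LDT = 133.5° gives DT at 33.60° from the x-axis; with |DT| = 11.2, T = (-16.69, 1.290). Then |ET| = |T − E| = 16.74.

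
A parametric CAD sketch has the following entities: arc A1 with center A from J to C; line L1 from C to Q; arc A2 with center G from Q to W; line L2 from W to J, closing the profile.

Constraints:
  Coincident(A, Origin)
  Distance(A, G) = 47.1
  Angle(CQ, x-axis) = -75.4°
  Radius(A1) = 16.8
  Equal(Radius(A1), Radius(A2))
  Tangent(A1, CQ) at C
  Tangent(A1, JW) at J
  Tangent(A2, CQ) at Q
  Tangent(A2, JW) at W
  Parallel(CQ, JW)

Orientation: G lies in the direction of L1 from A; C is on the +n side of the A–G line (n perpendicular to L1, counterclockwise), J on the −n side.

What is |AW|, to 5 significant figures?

50.006

The slot axis is L1's direction at -75.4°, so u = (cos -75.4°, sin -75.4°) = (0.25207, -0.96771) and n = (−sin -75.4°, cos -75.4°) = (0.96771, 0.25207). A is at the origin and G lies 47.1 along u from A, so G = 47.1·u = (11.872, -45.579). Tangency of A1 to both parallel lines with radius 16.8 puts C and J at A ± 16.8·n: C = (16.258, 4.2348), J = (-16.258, -4.2348). Equal radii place Q and W the same way about G: Q = G + 16.8·n = (28.130, -41.344), W = G − 16.8·n = (-4.3850, -49.814). Then |AW| = |W − A| = 50.006.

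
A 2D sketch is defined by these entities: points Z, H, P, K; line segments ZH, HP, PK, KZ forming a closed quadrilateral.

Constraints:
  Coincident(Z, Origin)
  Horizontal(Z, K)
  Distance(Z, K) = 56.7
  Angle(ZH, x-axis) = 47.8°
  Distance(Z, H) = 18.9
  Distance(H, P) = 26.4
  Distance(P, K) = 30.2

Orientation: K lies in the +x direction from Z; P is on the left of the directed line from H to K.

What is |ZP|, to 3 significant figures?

44.1

Checks: |HP| = 26.40 ✓; |PK| = 30.20 ✓.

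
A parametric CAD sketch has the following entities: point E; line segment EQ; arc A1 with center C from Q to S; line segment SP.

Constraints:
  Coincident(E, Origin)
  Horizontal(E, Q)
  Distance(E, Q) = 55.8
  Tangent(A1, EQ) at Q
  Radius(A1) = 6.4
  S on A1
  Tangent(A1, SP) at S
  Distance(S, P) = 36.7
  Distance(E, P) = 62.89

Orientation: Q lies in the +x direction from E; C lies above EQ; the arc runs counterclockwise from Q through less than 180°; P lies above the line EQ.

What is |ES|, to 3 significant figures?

62.3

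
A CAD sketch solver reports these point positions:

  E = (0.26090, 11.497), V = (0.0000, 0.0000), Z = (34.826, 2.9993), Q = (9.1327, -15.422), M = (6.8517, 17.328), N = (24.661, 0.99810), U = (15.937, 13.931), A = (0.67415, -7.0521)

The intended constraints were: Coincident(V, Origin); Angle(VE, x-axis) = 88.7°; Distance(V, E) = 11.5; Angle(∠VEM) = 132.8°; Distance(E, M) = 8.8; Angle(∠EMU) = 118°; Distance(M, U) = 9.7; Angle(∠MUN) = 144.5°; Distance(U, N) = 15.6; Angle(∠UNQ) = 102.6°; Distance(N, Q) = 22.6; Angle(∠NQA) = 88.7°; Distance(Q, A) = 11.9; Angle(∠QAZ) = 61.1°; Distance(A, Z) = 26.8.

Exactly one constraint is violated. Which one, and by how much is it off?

Distance(A, Z) = 26.8 — off by 8.80.

V = (0.00, 0.00) ✓; VE at 88.70° ✓; |VE| = 11.50 ✓; ∠VEM = 132.8° ✓; |EM| = 8.800 ✓; ∠EMU = 118.0° ✓; |MU| = 9.700 ✓; ∠MUN = 144.5° ✓; |UN| = 15.60 ✓; ∠UNQ = 102.6° ✓; |NQ| = 22.60 ✓; ∠NQA = 88.70° ✓; |QA| = 11.90 ✓; ∠QAZ = 61.10° ✓; |AZ| = 35.60 ✗.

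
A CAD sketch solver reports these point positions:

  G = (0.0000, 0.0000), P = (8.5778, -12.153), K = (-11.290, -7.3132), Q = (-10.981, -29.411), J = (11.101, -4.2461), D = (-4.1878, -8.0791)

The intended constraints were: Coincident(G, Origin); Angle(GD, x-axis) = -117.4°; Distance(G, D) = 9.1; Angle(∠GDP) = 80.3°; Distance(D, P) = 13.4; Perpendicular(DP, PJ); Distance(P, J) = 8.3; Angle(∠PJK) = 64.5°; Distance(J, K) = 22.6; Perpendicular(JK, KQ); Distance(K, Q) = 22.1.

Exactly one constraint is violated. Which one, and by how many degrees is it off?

Perpendicular(JK, KQ) — off by 7.00°.

G = (0.00, 0.00) ✓; GD at -117.4° ✓; |GD| = 9.100 ✓; ∠GDP = 80.30° ✓; |DP| = 13.40 ✓; ∠(DP, PJ) = 90.00° ✓; |PJ| = 8.300 ✓; ∠PJK = 64.50° ✓; |JK| = 22.60 ✓; ∠(JK, KQ) = 83.00° ✗; |KQ| = 22.10 ✓.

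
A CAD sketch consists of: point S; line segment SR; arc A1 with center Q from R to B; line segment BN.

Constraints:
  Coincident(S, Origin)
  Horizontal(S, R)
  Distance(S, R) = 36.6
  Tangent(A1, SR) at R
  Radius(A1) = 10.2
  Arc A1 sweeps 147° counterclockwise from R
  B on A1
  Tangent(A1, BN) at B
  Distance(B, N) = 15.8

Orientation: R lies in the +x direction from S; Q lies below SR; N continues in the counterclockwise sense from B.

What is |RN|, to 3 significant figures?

28.4

S is at the origin; SR is horizontal with |SR| = 36.6 and R on the +x side, so R = (36.6, 0.00). The tangent condition forces QR to be normal to SR, so Q = R + (0, -10.2) = (36.6, -10.2). On A1, R sits at bearing 90° from Q; a 147° counterclockwise sweep puts B at bearing 237°, so B = Q + 10.2·(cos 237°, sin 237°) = (31.0, -18.8). The tangent condition forces QB to be normal to BN, so BN runs along (−sin 237°, cos 237°); with |BN| = 15.8, N = (44.3, -27.4). Then |RN| = |N − R| = 28.4.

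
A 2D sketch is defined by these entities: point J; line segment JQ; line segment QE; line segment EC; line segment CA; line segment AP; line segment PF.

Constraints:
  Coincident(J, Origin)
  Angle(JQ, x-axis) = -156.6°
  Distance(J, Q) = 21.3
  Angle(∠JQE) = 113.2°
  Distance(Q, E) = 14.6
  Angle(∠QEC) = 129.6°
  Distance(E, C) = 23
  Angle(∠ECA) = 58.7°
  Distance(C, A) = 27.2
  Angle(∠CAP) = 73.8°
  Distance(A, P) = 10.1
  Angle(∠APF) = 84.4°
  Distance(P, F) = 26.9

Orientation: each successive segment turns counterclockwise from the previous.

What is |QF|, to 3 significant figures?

34.9

J is at the origin; JQ runs at -156.6° with length 21.3, so Q = (-19.5, -8.46). ∠JQE = 113.2° gives QE at -89.8° from the x-axis; with |QE| = 14.6, E = (-19.5, -23.1). ∠QEC = 129.6° gives EC at -39.4° from the x-axis; with |EC| = 23.0, C = (-1.72, -37.7). ∠ECA = 58.7° gives CA at 81.9° from the x-axis; with |CA| = 27.2, A = (2.11, -10.7). ∠CAP = 73.8° gives AP at -172° from the x-axis; with |AP| = 10.1, P = (-7.89, -12.2). ∠APF = 84.4° gives PF at -76.3° from the x-axis; with |PF| = 26.9, F = (-1.52, -38.3). Then |QF| = |F − Q| = 34.9.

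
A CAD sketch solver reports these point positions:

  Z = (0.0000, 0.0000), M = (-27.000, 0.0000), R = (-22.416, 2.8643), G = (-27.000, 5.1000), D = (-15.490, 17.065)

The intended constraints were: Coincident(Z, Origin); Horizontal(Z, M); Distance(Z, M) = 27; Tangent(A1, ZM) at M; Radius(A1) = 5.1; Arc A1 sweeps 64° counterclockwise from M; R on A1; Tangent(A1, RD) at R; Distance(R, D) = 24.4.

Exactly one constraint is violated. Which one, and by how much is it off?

Distance(R, D) = 24.4 — off by 8.60.

Z = (0.00, 0.00) ✓; Z.y = 0.00, M.y = 0.00 ✓; |ZM| = 27.00 ✓; ∠(GM, MZ) = 90.00° ✓; |GM| = 5.100 ✓; bearing(G→R) − bearing(G→M) = 64.00° ✓; |GR| = 5.100 ✓; ∠(GR, RD) = 90.00° ✓; |RD| = 15.80 ✗.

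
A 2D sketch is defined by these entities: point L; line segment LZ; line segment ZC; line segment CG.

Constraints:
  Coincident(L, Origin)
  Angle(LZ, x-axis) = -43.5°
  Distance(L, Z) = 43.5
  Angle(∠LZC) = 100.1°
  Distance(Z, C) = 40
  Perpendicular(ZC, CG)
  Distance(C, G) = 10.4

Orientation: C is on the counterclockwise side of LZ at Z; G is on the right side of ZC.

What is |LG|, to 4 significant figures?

71.42

∠LZC = 100.1°, so ZC runs at -43.5° + (180° − 100.1°) = 36.40° from the x-axis; with |ZC| = 40.0, C = Z + 40.0·(cos 36.40°, sin 36.40°) = (63.75, -6.207). ZC is perpendicular to CG; with |CG| = 10.4 on the right of ZC, G = C + 10.4·(0.5934, -0.8049) = (69.92, -14.58). Then |LG| = |G − L| = 71.42.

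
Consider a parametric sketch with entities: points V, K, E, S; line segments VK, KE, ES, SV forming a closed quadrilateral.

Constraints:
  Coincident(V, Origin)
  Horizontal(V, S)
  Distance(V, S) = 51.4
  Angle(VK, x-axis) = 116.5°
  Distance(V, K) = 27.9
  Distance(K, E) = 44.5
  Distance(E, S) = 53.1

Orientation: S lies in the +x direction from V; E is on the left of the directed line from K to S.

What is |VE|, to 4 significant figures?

53.70

V is at the origin; V and S share the same y with |VS| = 51.4 and S in +x, so S = (51.4, 0). VK runs at 116.5° with |VK| = 27.9, so K = (-12.45, 24.97). E is determined by |KE| = 44.5 and |ES| = 53.1 together: it lies at the intersection of circle(K, 44.5) and circle(S, 53.1). With |KS| = 68.56, the foot of the radical line on KS is 28.16 from K and the perpendicular offset is √(44.5² − 28.16²) = 34.46. Taking the left-of-KS solution: E = (26.32, 46.81).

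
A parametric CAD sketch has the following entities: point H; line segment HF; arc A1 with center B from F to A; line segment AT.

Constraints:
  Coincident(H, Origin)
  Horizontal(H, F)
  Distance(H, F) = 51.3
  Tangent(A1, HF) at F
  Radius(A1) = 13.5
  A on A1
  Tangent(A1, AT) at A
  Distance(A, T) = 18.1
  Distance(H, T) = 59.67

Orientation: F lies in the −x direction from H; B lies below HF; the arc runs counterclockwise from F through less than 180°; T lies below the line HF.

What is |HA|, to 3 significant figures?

65.0

Checks: ∠(BF, FH) = 90.00° ✓; |BF| = 13.50 ✓; |BA| = 13.50 ✓; ∠(BA, AT) = 90.00° ✓; |AT| = 18.10 ✓; |HT| = 59.67 ✓.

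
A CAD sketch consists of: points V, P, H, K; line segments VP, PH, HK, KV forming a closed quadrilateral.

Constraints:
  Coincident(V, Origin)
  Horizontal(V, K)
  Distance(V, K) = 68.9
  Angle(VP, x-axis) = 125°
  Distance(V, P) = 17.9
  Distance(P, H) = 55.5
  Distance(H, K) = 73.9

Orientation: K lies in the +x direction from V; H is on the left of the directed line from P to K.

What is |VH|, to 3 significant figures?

63.1

Checks: V.y = 0.00, K.y = 0.00 ✓; |PH| = 55.50 ✓; |HK| = 73.90 ✓.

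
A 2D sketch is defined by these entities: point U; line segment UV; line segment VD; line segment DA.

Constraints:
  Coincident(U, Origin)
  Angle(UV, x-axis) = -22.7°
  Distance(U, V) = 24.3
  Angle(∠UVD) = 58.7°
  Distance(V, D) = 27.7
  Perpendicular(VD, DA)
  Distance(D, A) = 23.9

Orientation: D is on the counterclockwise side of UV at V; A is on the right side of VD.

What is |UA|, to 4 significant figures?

47.14

U is at the origin; UV runs at -22.7° with length 24.3, so V = 24.3·(cos -22.7°, sin -22.7°) = (22.42, -9.378). ∠UVD = 58.7°, so VD runs at -22.7° + (180° − 58.7°) = 98.60° from the x-axis; with |VD| = 27.7, D = V + 27.7·(cos 98.60°, sin 98.60°) = (18.28, 18.01). VD ⟂ DA; with |DA| = 23.9 on the right of VD, A = D + 23.9·(0.9888, 0.1495) = (41.91, 21.58). Then |UA| = |A − U| = 47.14.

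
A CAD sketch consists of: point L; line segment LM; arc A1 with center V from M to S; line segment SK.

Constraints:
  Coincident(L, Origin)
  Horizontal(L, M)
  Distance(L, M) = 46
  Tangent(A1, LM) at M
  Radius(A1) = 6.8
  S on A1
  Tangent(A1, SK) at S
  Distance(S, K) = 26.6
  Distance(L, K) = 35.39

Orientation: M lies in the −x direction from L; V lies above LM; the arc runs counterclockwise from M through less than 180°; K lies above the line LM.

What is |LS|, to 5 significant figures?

40.517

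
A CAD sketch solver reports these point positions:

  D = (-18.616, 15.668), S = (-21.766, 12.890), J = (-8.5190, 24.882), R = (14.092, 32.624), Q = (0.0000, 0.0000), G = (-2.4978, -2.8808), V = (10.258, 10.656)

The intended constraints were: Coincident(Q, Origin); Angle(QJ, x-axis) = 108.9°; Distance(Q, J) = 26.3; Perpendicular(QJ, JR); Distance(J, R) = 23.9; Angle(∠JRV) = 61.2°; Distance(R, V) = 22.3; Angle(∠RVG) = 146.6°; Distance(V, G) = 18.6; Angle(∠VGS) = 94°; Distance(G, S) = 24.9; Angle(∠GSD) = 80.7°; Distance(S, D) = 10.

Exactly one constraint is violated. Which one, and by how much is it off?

Distance(S, D) = 10 — off by 5.80.

Q = (0.00, 0.00) ✓; QJ at 108.9° ✓; |QJ| = 26.30 ✓; ∠(QJ, JR) = 90.00° ✓; |JR| = 23.90 ✓; ∠JRV = 61.20° ✓; |RV| = 22.30 ✓; ∠RVG = 146.6° ✓; |VG| = 18.60 ✓; ∠VGS = 94.00° ✓; |GS| = 24.90 ✓; ∠GSD = 80.71° ✓; |SD| = 4.200 ✗.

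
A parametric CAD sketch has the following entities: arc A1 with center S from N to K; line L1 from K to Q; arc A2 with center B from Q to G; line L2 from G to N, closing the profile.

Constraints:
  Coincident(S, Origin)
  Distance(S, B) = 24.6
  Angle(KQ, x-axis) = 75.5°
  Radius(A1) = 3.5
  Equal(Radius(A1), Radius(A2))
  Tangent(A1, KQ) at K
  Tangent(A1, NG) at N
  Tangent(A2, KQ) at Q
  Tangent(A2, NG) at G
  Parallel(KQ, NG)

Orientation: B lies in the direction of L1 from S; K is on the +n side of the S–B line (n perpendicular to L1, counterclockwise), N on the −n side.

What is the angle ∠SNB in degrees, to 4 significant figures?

81.90°

The slot axis is L1's direction at 75.5°, so u = (cos 75.5°, sin 75.5°) = (0.2504, 0.9681) and n = (−sin 75.5°, cos 75.5°) = (-0.9681, 0.2504). S is at the origin and B lies 24.6 along u from S, so B = 24.6·u = (6.159, 23.82). Tangency of A1 to both parallel lines with radius 3.5 puts K and N at S ± 3.5·n: K = (-3.389, 0.8763), N = (3.389, -0.8763). Then cos ∠SNB = NS·NB / (|NS||NB|), giving 81.90°.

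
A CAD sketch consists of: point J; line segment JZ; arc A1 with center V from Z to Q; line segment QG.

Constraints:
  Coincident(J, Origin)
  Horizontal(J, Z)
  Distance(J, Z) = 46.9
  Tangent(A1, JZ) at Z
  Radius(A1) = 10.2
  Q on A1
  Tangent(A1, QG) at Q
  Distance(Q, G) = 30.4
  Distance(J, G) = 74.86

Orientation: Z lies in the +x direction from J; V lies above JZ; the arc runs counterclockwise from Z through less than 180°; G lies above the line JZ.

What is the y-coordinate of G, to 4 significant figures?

36.37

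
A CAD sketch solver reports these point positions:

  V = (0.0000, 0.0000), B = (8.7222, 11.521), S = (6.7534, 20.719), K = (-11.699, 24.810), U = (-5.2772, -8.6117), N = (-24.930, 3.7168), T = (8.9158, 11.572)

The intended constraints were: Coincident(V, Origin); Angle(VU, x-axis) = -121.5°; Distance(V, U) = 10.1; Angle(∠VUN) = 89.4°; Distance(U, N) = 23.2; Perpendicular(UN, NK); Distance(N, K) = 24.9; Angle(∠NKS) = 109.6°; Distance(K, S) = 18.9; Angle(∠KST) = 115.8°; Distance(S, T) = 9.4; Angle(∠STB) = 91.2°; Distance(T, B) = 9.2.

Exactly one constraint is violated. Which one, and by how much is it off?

Distance(T, B) = 9.2 — off by 9.00.

V = (0.00, 0.00) ✓; VU at -121.5° ✓; |VU| = 10.10 ✓; ∠VUN = 89.40° ✓; |UN| = 23.20 ✓; ∠(UN, NK) = 90.00° ✓; |NK| = 24.90 ✓; ∠NKS = 109.6° ✓; |KS| = 18.90 ✓; ∠KST = 115.8° ✓; |ST| = 9.399 ✓; ∠STB = 91.46° ✓; |TB| = 0.2002 ✗.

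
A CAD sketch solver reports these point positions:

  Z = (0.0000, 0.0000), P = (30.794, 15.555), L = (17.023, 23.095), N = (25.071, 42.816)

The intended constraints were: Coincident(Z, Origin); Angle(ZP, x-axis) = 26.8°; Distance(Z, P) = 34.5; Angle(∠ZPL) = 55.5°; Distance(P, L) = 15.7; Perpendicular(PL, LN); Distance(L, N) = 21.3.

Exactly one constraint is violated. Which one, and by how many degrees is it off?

Perpendicular(PL, LN) — off by 6.50°.

Z = (0.00, 0.00) ✓; ZP at 26.80° ✓; |ZP| = 34.50 ✓; ∠ZPL = 55.50° ✓; |PL| = 15.70 ✓; ∠(PL, LN) = 83.50° ✗; |LN| = 21.30 ✓.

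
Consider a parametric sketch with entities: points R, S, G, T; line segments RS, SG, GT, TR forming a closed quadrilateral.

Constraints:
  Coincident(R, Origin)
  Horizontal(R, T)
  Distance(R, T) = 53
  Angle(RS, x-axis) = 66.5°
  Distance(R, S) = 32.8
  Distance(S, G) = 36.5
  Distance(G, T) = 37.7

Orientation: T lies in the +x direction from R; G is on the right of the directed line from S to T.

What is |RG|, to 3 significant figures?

17.0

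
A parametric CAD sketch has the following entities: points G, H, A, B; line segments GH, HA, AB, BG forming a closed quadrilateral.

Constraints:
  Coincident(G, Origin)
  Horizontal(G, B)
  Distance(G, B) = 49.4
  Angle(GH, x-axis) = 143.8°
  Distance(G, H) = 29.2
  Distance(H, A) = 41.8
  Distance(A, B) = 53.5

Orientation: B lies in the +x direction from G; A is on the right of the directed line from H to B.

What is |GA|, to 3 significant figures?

18.0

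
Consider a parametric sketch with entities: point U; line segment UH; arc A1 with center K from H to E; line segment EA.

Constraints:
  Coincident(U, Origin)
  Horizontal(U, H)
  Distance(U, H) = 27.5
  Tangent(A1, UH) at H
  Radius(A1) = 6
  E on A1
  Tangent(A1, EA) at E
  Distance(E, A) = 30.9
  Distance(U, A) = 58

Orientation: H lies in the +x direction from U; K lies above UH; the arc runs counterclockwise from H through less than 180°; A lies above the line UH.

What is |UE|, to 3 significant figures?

32.2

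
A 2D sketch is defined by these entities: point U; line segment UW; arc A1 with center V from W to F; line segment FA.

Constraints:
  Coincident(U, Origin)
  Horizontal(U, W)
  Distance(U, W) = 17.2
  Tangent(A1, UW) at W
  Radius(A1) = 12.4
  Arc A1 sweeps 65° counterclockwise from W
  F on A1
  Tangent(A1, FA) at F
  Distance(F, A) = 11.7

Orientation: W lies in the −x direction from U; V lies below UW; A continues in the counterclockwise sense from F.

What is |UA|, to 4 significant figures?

37.81

U is at the origin; UW is horizontal with |UW| = 17.2 and W on the −x side, so W = (-17.20, 0.000). The tangent condition forces VW to be normal to UW, so V = W + (0, -12.4) = (-17.20, -12.40). On A1, W sits at bearing 90° from V; a 65° counterclockwise sweep puts F at bearing 155°, so F = V + 12.4·(cos 155°, sin 155°) = (-28.44, -7.160). Tangency of A1 to FA means the radius VF is perpendicular to FA, so FA runs along (−sin 155°, cos 155°); with |FA| = 11.7, A = (-33.38, -17.76). Then |UA| = |A − U| = 37.81.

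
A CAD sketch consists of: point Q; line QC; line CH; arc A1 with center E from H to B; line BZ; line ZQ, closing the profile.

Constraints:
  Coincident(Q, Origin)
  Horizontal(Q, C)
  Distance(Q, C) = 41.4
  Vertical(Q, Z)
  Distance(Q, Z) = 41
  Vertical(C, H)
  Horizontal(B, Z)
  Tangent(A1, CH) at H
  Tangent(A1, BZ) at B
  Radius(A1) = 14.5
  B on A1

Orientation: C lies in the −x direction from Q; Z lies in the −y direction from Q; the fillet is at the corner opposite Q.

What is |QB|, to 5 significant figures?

49.037

The virtual corner opposite Q is at (-41.400, -41.000). Since A1 is tangent to CH there, EH ⟂ CH and the tangent condition forces EB to be normal to BZ, with radius 14.5, so the center E sits 14.5 in from both sides at E = (-26.900, -26.500). That places the tangent points at H = (-41.400, -26.500) on CH and B = (-26.900, -41.000) on BZ. Then |QB| = |B − Q| = 49.037.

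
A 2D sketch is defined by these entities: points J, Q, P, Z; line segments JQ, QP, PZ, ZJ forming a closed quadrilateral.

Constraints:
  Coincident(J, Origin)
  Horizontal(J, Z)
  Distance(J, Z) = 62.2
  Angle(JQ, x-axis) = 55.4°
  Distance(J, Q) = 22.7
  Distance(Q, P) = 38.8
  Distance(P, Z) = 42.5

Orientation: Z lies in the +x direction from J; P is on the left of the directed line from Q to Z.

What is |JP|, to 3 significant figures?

60.3

Checks: |QP| = 38.80 ✓; |PZ| = 42.50 ✓.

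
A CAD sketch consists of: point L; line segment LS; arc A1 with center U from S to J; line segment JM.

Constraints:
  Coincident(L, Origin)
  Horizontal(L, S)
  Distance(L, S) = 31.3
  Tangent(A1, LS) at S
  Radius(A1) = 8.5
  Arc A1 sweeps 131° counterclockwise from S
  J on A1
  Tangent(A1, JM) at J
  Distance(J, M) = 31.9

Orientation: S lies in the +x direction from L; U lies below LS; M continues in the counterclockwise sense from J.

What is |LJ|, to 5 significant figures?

28.590

L is at the origin; L and S share the same y with |LS| = 31.3 and S on the +x side, so S = (31.300, 0.0000). Tangency of A1 to LS means the radius US is perpendicular to LS, so U = S + (0, -8.5) = (31.300, -8.5000). On A1, S sits at bearing 90° from U; a 131° counterclockwise sweep puts J at bearing 221°, so J = U + 8.5·(cos 221°, sin 221°) = (24.885, -14.077). Then |LJ| = |J − L| = 28.590.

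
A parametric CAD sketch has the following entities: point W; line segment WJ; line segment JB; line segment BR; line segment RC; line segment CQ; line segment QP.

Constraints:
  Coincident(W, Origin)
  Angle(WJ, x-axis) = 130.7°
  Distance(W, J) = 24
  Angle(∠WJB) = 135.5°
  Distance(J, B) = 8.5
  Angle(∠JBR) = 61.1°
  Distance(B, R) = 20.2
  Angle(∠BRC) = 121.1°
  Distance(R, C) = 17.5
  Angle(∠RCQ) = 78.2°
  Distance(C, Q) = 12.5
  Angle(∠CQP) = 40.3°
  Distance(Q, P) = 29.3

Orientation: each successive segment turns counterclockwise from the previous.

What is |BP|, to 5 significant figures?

32.850

W is at the origin; WJ runs at 130.7° with length 24.0, so J = (-15.650, 18.195). ∠WJB = 135.5° gives JB at 175.20° from the x-axis; with |JB| = 8.5, B = (-24.121, 18.906). ∠JBR = 61.1° gives BR at -65.900° from the x-axis; with |BR| = 20.2, R = (-15.872, 0.46724). ∠BRC = 121.1° gives RC at -7.0000° from the x-axis; with |RC| = 17.5, C = (1.4973, -1.6655). ∠RCQ = 78.2° gives CQ at 94.800° from the x-axis; with |CQ| = 12.5, Q = (0.45131, 10.791). ∠CQP = 40.3° gives QP at -125.50° from the x-axis; with |QP| = 29.3, P = (-16.563, -13.063). Then |BP| = |P − B| = 32.850.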